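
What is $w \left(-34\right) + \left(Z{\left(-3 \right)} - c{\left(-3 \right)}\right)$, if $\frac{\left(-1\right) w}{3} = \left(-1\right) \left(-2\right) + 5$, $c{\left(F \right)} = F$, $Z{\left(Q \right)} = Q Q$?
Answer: $726$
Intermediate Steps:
$Z{\left(Q \right)} = Q^{2}$
$w = -21$ ($w = - 3 \left(\left(-1\right) \left(-2\right) + 5\right) = - 3 \left(2 + 5\right) = \left(-3\right) 7 = -21$)
$w \left(-34\right) + \left(Z{\left(-3 \right)} - c{\left(-3 \right)}\right) = \left(-21\right) \left(-34\right) - \left(-3 - \left(-3\right)^{2}\right) = 714 + \left(9 + 3\right) = 714 + 12 = 726$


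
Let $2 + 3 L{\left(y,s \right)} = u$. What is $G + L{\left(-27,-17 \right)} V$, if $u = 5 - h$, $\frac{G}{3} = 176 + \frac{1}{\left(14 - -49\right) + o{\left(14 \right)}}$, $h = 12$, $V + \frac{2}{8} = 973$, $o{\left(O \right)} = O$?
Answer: $- \frac{736185}{308} \approx -2390.2$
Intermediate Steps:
$V = \frac{3891}{4}$ ($V = - \frac{1}{4} + 973 = \frac{3891}{4} \approx 972.75$)
$G = \frac{40659}{77}$ ($G = 3 \left(176 + \frac{1}{\left(14 - -49\right) + 14}\right) = 3 \left(176 + \frac{1}{\left(14 + 49\right) + 14}\right) = 3 \left(176 + \frac{1}{63 + 14}\right) = 3 \left(176 + \frac{1}{77}\right) = 3 \cdot \frac{13553}{77} = \frac{40659}{77} \approx 528.04$)
$u = -7$ ($u = 5 - 12 = -7$)
$L{\left(y,s \right)} = -3$ ($L{\left(y,s \right)} = - \frac{2}{3} + \frac{1}{3} \left(-7\right) = - \frac{2}{3} - \frac{7}{3} = -3$)
$G + L{\left(-27,-17 \right)} V = \frac{40659}{77} - \frac{11673}{4} = - \frac{736185}{308}$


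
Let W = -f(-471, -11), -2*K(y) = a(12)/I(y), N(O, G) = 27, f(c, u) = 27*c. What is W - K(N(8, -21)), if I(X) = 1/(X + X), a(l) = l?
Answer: 13041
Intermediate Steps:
I(X) = 1/(2*X)
K(y) = -12*y (K(y) = -6/(1/(2*y)) = -6*2*y = -12*y)
W = 12717 (W = -27*(-471) = -1*(-12717) = 12717)
W - K(N(8, -21)) = 12717 - (-12)*27 = 12717 - 1*(-324) = 12717 + 324 = 13041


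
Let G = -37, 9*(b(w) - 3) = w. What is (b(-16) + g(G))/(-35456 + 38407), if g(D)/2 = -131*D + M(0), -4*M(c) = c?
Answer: 87257/26559 ≈ 3.2854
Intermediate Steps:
M(c) = -c/4
b(w) = 3 + w/9
g(D) = -262*D (g(D) = 2*(-131*D - ¼*0) = 2*(-131*D + 0) = 2*(-131*D) = -262*D)
(b(-16) + g(G))/(-35456 + 38407) = ((3 + (⅑)*(-16)) - 262*(-37))/(-35456 + 38407) = ((3 - 16/9) + 9694)/2951 = (11/9 + 9694)*(1/2951) = (87257/9)*(1/2951) = 87257/26559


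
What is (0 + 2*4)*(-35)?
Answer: -280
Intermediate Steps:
(0 + 2*4)*(-35) = (0 + 8)*(-35) = 8*(-35) = -280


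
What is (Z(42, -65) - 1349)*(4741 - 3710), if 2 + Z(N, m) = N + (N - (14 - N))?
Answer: -1277409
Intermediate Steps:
Z(N, m) = -16 + 3*N (Z(N, m) = -2 + (N + (N - (14 - N))) = -2 + (N + (N + (-14 + N))) = -2 + (N + (-14 + 2*N)) = -2 + (-14 + 3*N) = -16 + 3*N)
(Z(42, -65) - 1349)*(4741 - 3710) = ((-16 + 3*42) - 1349)*(4741 - 3710) = ((-16 + 126) - 1349)*1031 = (110 - 1349)*1031 = -1239*1031 = -1277409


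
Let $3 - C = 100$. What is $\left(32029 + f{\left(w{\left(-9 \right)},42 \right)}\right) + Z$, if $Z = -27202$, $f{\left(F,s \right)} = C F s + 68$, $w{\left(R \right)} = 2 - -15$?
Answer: $-64363$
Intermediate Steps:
$C = -97$ ($C = 3 - 100 = -97$)
$w{\left(R \right)} = 17$ ($w{\left(R \right)} = 2 + 15 = 17$)
$f{\left(F,s \right)} = 68 - 97 F s$ ($f{\left(F,s \right)} = - 97 F s + 68 = 68 - 97 F s$)
$\left(32029 + f{\left(w{\left(-9 \right)},42 \right)}\right) + Z = \left(32029 + \left(68 - 1649 \cdot 42\right)\right) - 27202 = \left(32029 + \left(68 - 69258\right)\right) - 27202 = \left(32029 - 69190\right) - 27202 = -37161 - 27202 = -64363$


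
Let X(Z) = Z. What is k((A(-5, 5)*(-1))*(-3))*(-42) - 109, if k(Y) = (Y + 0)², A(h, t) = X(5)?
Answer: -9559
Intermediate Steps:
A(h, t) = 5
k(Y) = Y²
k((A(-5, 5)*(-1))*(-3))*(-42) - 109 = ((5*(-1))*(-3))²*(-42) - 109 = (-5*(-3))²*(-42) - 109 = 15²*(-42) - 109 = 225*(-42) - 109 = -9450 - 109 = -9559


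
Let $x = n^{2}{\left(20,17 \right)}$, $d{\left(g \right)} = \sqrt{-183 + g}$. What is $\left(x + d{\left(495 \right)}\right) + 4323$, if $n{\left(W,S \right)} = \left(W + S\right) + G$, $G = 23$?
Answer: $7923 + 2 \sqrt{78} \approx 7940.7$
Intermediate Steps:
$n{\left(W,S \right)} = 23 + S + W$ ($n{\left(W,S \right)} = \left(W + S\right) + 23 = \left(S + W\right) + 23 = 23 + S + W$)
$x = 3600$ ($x = \left(23 + 17 + 20\right)^{2} = 60^{2} = 3600$)
$\left(x + d{\left(495 \right)}\right) + 4323 = \left(3600 + \sqrt{-183 + 495}\right) + 4323 = \left(3600 + \sqrt{312}\right) + 4323 = \left(3600 + 2 \sqrt{78}\right) + 4323 = 7923 + 2 \sqrt{78}$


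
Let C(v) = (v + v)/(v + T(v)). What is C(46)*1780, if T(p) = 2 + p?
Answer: 81880/47 ≈ 1742.1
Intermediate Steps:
C(v) = 2*v/(2 + 2*v) (C(v) = (v + v)/(v + (2 + v)) = (2*v)/(2 + 2*v) = 2*v/(2 + 2*v))
C(46)*1780 = (46/(1 + 46))*1780 = (46/47)*1780 = 81880/47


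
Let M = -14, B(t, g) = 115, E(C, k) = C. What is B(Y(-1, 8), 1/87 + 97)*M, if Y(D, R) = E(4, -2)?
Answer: -1610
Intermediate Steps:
Y(D, R) = 4
B(Y(-1, 8), 1/87 + 97)*M = 115*(-14) = -1610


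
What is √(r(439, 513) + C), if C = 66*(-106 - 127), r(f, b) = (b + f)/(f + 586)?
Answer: I*√646221418/205 ≈ 124.0*I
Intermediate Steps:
r(f, b) = (b + f)/(586 + f)
C = -15378 (C = 66*(-233) = -15378)
√(r(439, 513) + C) = √((513 + 439)/(586 + 439) - 15378) = √(952/1025 - 15378) = √(-15761498/1025) = I*√646221418/205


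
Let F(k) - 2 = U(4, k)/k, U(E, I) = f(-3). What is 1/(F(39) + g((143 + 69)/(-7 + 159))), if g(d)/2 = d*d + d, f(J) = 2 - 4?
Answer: 28158/242969 ≈ 0.11589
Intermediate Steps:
f(J) = -2
U(E, I) = -2
g(d) = 2*d + 2*d² (g(d) = 2*(d*d + d) = 2*(d² + d) = 2*(d + d²) = 2*d + 2*d²)
F(k) = 2 - 2/k
1/(F(39) + g((143 + 69)/(-7 + 159))) = 1/((2 - 2/39) + 2*((143 + 69)/(-7 + 159))*(1 + (143 + 69)/(-7 + 159))) = 1/((2 - 2*1/39) + 2*(212/152)*(1 + 212/152)) = 1/((2 - 2/39) + 2*(212*(1/152))*(1 + 212*(1/152))) = 1/(76/39 + 2*(53/38)*(1 + 53/38)) = 1/(76/39 + 2*(53/38)*(91/38)) = 1/(76/39 + 4823/722) = 1/(242969/28158) = 28158/242969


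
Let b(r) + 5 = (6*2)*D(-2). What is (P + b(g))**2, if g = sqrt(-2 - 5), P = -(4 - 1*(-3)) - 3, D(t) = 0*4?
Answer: 225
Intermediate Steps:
D(t) = 0
P = -10 (P = -(4 + 3) - 3 = -1*7 - 3 = -7 - 3 = -10)
g = I*sqrt(7) (g = sqrt(-7) = I*sqrt(7) ≈ 2.6458*I)
b(r) = -5 (b(r) = -5 + (6*2)*0 = -5 + 12*0 = -5 + 0 = -5)
(P + b(g))**2 = (-10 - 5)**2 = (-15)**2 = 225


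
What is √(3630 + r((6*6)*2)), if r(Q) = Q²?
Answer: √8814 ≈ 93.883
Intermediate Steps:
√(3630 + r((6*6)*2)) = √(3630 + ((6*6)*2)²) = √(3630 + (36*2)²) = √(3630 + 72²) = √(3630 + 5184) = √8814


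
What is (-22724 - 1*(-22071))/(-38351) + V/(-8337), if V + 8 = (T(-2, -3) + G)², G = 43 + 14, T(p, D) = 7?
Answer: -21619261/45676041 ≈ -0.47332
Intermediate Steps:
G = 57
V = 4088 (V = -8 + (7 + 57)² = -8 + 64² = -8 + 4096 = 4088)
(-22724 - 1*(-22071))/(-38351) + V/(-8337) = (-22724 - 1*(-22071))/(-38351) + 4088/(-8337) = (-22724 + 22071)*(-1/38351) + 4088*(-1/8337) = -653*(-1/38351) - 584/1191 = 653/38351 - 584/1191 = -21619261/45676041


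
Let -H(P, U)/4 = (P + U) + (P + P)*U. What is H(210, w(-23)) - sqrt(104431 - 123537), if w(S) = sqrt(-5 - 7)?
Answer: -840 - I*sqrt(19106) - 3368*I*sqrt(3) ≈ -840.0 - 5971.8*I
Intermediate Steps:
w(S) = 2*I*sqrt(3) (w(S) = sqrt(-12) = 2*I*sqrt(3))
H(P, U) = -4*P - 4*U - 8*P*U (H(P, U) = -4*((P + U) + (P + P)*U) = -4*((P + U) + (2*P)*U) = -4*((P + U) + 2*P*U) = -4*(P + U + 2*P*U) = -4*P - 4*U - 8*P*U)
H(210, w(-23)) - sqrt(104431 - 123537) = (-4*210 - 8*I*sqrt(3) - 8*210*2*I*sqrt(3)) - sqrt(104431 - 123537) = (-840 - 8*I*sqrt(3) - 3360*I*sqrt(3)) - sqrt(-19106) = (-840 - 3368*I*sqrt(3)) - I*sqrt(19106) = -840 - I*sqrt(19106) - 3368*I*sqrt(3)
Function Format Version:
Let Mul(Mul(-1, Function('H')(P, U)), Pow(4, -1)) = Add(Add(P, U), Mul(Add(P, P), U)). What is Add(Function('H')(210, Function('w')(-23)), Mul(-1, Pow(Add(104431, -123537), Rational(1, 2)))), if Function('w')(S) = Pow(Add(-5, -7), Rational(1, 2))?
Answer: Add(-840, Mul(-1, I, Pow(19106, Rational(1, 2))), Mul(-3368, I, Pow(3, Rational(1, 2)))) ≈ Add(-840.00, Mul(-5971.8, I))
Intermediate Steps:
Function('w')(S) = Mul(2, I, Pow(3, Rational(1, 2))) (Function('w')(S) = Pow(-12, Rational(1, 2)) = Mul(2, I, Pow(3, Rational(1, 2))))
Function('H')(P, U) = Add(Mul(-4, P), Mul(-4, U), Mul(-8, P, U)) (Function('H')(P, U) = Mul(-4, Add(Add(P, U), Mul(Add(P, P), U))) = Mul(-4, Add(Add(P, U), Mul(Mul(2, P), U))) = Mul(-4, Add(Add(P, U), Mul(2, P, U))) = Mul(-4, Add(P, U, Mul(2, P, U))) = Add(Mul(-4, P), Mul(-4, U), Mul(-8, P, U)))
Add(Function('H')(210, Function('w')(-23)), Mul(-1, Pow(Add(104431, -123537), Rational(1, 2)))) = Add(Add(Mul(-4, 210), Mul(-4, Mul(2, I, Pow(3, Rational(1, 2)))), Mul(-8, 210, Mul(2, I, Pow(3, Rational(1, 2))))), Mul(-1, Pow(Add(104431, -123537), Rational(1, 2)))) = Add(Add(-840, Mul(-8, I, Pow(3, Rational(1, 2))), Mul(-3360, I, Pow(3, Rational(1, 2)))), Mul(-1, Pow(-19106, Rational(1, 2)))) = Add(Add(-840, Mul(-3368, I, Pow(3, Rational(1, 2)))), Mul(-1, Mul(I, Pow(19106, Rational(1, 2))))) = Add(Add(-840, Mul(-3368, I, Pow(3, Rational(1, 2)))), Mul(-1, I, Pow(19106, Rational(1, 2)))) = Add(-840, Mul(-1, I, Pow(19106, Rational(1, 2))), Mul(-3368, I, Pow(3, Rational(1, 2))))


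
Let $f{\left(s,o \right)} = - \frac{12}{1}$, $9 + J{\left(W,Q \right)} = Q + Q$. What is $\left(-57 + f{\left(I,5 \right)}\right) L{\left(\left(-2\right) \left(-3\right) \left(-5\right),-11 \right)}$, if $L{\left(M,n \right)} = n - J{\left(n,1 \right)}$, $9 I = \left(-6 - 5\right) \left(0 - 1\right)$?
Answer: $276$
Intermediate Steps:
$J{\left(W,Q \right)} = -9 + 2 Q$ ($J{\left(W,Q \right)} = -9 + \left(Q + Q\right) = -9 + 2 Q$)
$I = \frac{11}{9}$ ($I = \frac{\left(-6 - 5\right) \left(0 - 1\right)}{9} = \frac{\left(-11\right) \left(-1\right)}{9} = \frac{1}{9} \cdot 11 = \frac{11}{9} \approx 1.2222$)
$f{\left(s,o \right)} = -12$ ($f{\left(s,o \right)} = \left(-12\right) 1 = -12$)
$L{\left(M,n \right)} = 7 + n$ ($L{\left(M,n \right)} = n - \left(-9 + 2 \cdot 1\right) = n - \left(-9 + 2\right) = n - -7 = n + 7 = 7 + n$)
$\left(-57 + f{\left(I,5 \right)}\right) L{\left(\left(-2\right) \left(-3\right) \left(-5\right),-11 \right)} = \left(-57 - 12\right) \left(7 - 11\right) = \left(-69\right) \left(-4\right) = 276$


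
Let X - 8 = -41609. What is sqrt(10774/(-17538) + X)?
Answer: 2*I*sqrt(799742787891)/8769 ≈ 203.96*I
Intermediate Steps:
X = -41601 (X = 8 - 41609 = -41601)
sqrt(10774/(-17538) + X) = sqrt(10774/(-17538) - 41601) = sqrt(10774*(-1/17538) - 41601) = sqrt(-5387/8769 - 41601) = sqrt(-364804556/8769) = 2*I*sqrt(799742787891)/8769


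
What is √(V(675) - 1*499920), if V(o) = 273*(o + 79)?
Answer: I*√294078 ≈ 542.29*I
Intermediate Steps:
V(o) = 21567 + 273*o (V(o) = 273*(79 + o) = 21567 + 273*o)
√(V(675) - 1*499920) = √((21567 + 273*675) - 1*499920) = √((21567 + 184275) - 499920) = √(205842 - 499920) = √(-294078) = I*√294078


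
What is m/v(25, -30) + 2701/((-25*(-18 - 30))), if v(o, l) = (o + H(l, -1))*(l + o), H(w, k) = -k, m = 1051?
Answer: -91007/15600 ≈ -5.8338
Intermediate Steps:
v(o, l) = (1 + o)*(l + o) (v(o, l) = (o - 1*(-1))*(l + o) = (o + 1)*(l + o) = (1 + o)*(l + o))
m/v(25, -30) + 2701/((-25*(-18 - 30))) = 1051/(-30 + 25 + 25**2 - 30*25) + 2701/((-25*(-18 - 30))) = 1051/(-30 + 25 + 625 - 750) + 2701/((-25*(-48))) = 1051/(-130) + 2701/1200 = 1051*(-1/130) + 2701*(1/1200) = -1051/130 + 2701/1200 = -91007/15600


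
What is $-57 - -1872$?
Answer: $1815$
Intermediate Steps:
$-57 - -1872 = -57 + 1872 = 1815$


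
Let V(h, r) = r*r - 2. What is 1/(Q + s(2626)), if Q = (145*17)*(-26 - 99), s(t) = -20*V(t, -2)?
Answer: -1/308165 ≈ -3.2450e-6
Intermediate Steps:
V(h, r) = -2 + r**2 (V(h, r) = r**2 - 2 = -2 + r**2)
s(t) = -40 (s(t) = -20*(-2 + (-2)**2) = -20*(-2 + 4) = -20*2 = -40)
Q = -308125 (Q = 2465*(-125) = -308125)
1/(Q + s(2626)) = 1/(-308125 - 40) = 1/(-308165) = -1/308165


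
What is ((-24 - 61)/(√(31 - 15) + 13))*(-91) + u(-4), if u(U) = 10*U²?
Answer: 615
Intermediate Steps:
((-24 - 61)/(√(31 - 15) + 13))*(-91) + u(-4) = ((-24 - 61)/(√(31 - 15) + 13))*(-91) + 10*(-4)² = -85/(√16 + 13)*(-91) + 10*16 = -85/(4 + 13)*(-91) + 160 = -85/17*(-91) + 160 = -85*1/17*(-91) + 160 = -5*(-91) + 160 = 455 + 160 = 615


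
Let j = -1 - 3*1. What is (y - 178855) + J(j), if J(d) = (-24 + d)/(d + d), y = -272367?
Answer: -902437/2 ≈ -4.5122e+5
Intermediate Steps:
j = -4 (j = -1 - 3 = -4)
J(d) = (-24 + d)/(2*d) (J(d) = (-24 + d)/((2*d)) = (-24 + d)*(1/(2*d)) = (-24 + d)/(2*d))
(y - 178855) + J(j) = (-272367 - 178855) + (1/2)*(-24 - 4)/(-4) = -451222 + (1/2)*(-1/4)*(-28) = -451222 + 7/2 = -902437/2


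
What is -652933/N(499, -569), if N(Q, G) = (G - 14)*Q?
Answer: 652933/290917 ≈ 2.2444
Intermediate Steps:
N(Q, G) = Q*(-14 + G) (N(Q, G) = (-14 + G)*Q = Q*(-14 + G))
-652933/N(499, -569) = -652933*1/(499*(-14 - 569)) = -652933/(499*(-583)) = -652933/(-290917) = -652933*(-1/290917) = 652933/290917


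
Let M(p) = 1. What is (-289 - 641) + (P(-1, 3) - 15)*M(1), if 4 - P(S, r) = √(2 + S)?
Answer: -942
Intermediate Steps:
P(S, r) = 4 - √(2 + S)
(-289 - 641) + (P(-1, 3) - 15)*M(1) = (-289 - 641) + ((4 - √(2 - 1)) - 15)*1 = -930 + ((4 - √1) - 15)*1 = -930 + ((4 - 1*1) - 15)*1 = -930 + ((4 - 1) - 15)*1 = -930 + (3 - 15)*1 = -930 - 12*1 = -930 - 12 = -942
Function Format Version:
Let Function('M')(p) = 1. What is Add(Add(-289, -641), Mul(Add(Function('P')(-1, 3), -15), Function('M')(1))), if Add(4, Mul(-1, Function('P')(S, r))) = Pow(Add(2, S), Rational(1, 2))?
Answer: -942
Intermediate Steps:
Function('P')(S, r) = Add(4, Mul(-1, Pow(Add(2, S), Rational(1, 2))))
Add(Add(-289, -641), Mul(Add(Function('P')(-1, 3), -15), Function('M')(1))) = Add(Add(-289, -641), Mul(Add(Add(4, Mul(-1, Pow(Add(2, -1), Rational(1, 2)))), -15), 1)) = Add(-930, Mul(Add(Add(4, Mul(-1, Pow(1, Rational(1, 2)))), -15), 1)) = Add(-930, Mul(Add(Add(4, Mul(-1, 1)), -15), 1)) = Add(-930, Mul(Add(Add(4, -1), -15), 1)) = Add(-930, Mul(Add(3, -15), 1)) = Add(-930, Mul(-12, 1)) = Add(-930, -12) = -942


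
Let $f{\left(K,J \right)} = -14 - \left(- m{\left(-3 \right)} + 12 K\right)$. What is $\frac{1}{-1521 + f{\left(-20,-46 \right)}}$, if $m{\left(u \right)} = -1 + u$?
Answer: $- \frac{1}{1299} \approx -0.00076982$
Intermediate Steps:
$f{\left(K,J \right)} = -18 - 12 K$ ($f{\left(K,J \right)} = -14 - \left(4 + 12 K\right) = -18 - 12 K$)
$\frac{1}{-1521 + f{\left(-20,-46 \right)}} = \frac{1}{-1521 - -222} = \frac{1}{-1521 + \left(-18 + 240\right)} = \frac{1}{-1521 + 222} = \frac{1}{-1299} = - \frac{1}{1299}$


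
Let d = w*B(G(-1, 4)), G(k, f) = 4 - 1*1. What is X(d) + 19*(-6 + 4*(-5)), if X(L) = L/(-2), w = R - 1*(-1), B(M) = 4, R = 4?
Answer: -504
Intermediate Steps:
G(k, f) = 3 (G(k, f) = 4 - 1 = 3)
w = 5 (w = 4 - 1*(-1) = 4 + 1 = 5)
d = 20 (d = 5*4 = 20)
X(L) = -L/2 (X(L) = L*(-½) = -L/2)
X(d) + 19*(-6 + 4*(-5)) = -½*20 + 19*(-6 + 4*(-5)) = -10 + 19*(-6 - 20) = -10 + 19*(-26) = -10 - 494 = -504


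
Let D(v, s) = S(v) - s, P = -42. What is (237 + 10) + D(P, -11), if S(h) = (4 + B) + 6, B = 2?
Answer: 270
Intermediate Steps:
S(h) = 12 (S(h) = (4 + 2) + 6 = 6 + 6 = 12)
D(v, s) = 12 - s
(237 + 10) + D(P, -11) = (237 + 10) + (12 - 1*(-11)) = 247 + (12 + 11) = 247 + 23 = 270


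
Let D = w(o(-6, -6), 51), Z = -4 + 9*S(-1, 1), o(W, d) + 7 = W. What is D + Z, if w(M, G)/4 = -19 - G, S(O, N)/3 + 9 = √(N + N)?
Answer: -527 + 27*√2 ≈ -488.82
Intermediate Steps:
o(W, d) = -7 + W
S(O, N) = -27 + 3*√2*√N (S(O, N) = -27 + 3*√(N + N) = -27 + 3*√(2*N) = -27 + 3*(√2*√N) = -27 + 3*√2*√N)
w(M, G) = -76 - 4*G (w(M, G) = 4*(-19 - G) = -76 - 4*G)
Z = -247 + 27*√2 (Z = -4 + 9*(-27 + 3*√2*√1) = -4 + 9*(-27 + 3*√2*1) = -4 + 9*(-27 + 3*√2) = -4 + (-243 + 27*√2) = -247 + 27*√2 ≈ -208.82)
D = -280 (D = -76 - 4*51 = -76 - 204 = -280)
D + Z = -280 + (-247 + 27*√2) = -527 + 27*√2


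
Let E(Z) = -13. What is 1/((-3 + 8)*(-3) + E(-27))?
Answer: -1/28 ≈ -0.035714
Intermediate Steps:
1/((-3 + 8)*(-3) + E(-27)) = 1/((-3 + 8)*(-3) - 13) = 1/(5*(-3) - 13) = 1/(-15 - 13) = 1/(-28) = -1/28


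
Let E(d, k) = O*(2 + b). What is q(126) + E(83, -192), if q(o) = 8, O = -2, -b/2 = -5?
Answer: -16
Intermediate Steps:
b = 10 (b = -2*(-5) = 10)
E(d, k) = -24 (E(d, k) = -2*(2 + 10) = -2*12 = -24)
q(126) + E(83, -192) = 8 - 24 = -16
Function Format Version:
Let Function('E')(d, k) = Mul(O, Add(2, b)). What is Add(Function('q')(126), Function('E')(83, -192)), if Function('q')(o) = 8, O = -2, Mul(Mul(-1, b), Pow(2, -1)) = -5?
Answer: -16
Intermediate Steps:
b = 10 (b = Mul(-2, -5) = 10)
Function('E')(d, k) = -24 (Function('E')(d, k) = Mul(-2, Add(2, 10)) = Mul(-2, 12) = -24)
Add(Function('q')(126), Function('E')(83, -192)) = Add(8, -24) = -16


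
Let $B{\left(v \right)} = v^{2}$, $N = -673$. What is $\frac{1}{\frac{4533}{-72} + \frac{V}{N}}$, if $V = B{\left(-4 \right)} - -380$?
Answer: $- \frac{16152}{1026407} \approx -0.015736$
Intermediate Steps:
$V = 396$ ($V = \left(-4\right)^{2} - -380 = 16 + 380 = 396$)
$\frac{1}{\frac{4533}{-72} + \frac{V}{N}} = \frac{1}{\frac{4533}{-72} + \frac{396}{-673}} = \frac{1}{4533 \left(- \frac{1}{72}\right) + 396 \left(- \frac{1}{673}\right)} = \frac{1}{- \frac{1511}{24} - \frac{396}{673}} = \frac{1}{- \frac{1026407}{16152}} = - \frac{16152}{1026407}$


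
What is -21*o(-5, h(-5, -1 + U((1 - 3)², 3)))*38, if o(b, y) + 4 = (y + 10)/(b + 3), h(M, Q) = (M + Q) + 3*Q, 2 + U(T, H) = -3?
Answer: -4389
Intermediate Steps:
U(T, H) = -5 (U(T, H) = -2 - 3 = -5)
h(M, Q) = M + 4*Q
o(b, y) = -4 + (10 + y)/(3 + b) (o(b, y) = -4 + (y + 10)/(b + 3) = -4 + (10 + y)/(3 + b))
-21*o(-5, h(-5, -1 + U((1 - 3)², 3)))*38 = -21*(-2 + (-5 + 4*(-1 - 5)) - 4*(-5))/(3 - 5)*38 = -21*(-2 + (-5 + 4*(-6)) + 20)/(-2)*38 = -(-21)*(-2 + (-5 - 24) + 20)/2*38 = -(-21)*(-2 - 29 + 20)/2*38 = -(-21)*(-11)/2*38 = -21*11/2*38 = -231/2*38 = -4389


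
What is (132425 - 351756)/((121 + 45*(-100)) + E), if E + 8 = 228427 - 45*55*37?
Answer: -219331/132465 ≈ -1.6558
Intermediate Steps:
E = 136844 (E = -8 + (228427 - 45*55*37) = -8 + (228427 - 2475*37) = -8 + (228427 - 91575) = -8 + 136852 = 136844)
(132425 - 351756)/((121 + 45*(-100)) + E) = (132425 - 351756)/((121 + 45*(-100)) + 136844) = -219331/((121 - 4500) + 136844) = -219331/(-4379 + 136844) = -219331/132465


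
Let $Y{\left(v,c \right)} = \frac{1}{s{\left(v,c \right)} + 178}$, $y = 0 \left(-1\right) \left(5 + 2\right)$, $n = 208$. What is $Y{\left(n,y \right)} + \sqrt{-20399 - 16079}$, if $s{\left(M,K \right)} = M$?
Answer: $\frac{1}{386} + i \sqrt{36478} \approx 0.0025907 + 190.99 i$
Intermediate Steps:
$y = 0$ ($y = 0 \cdot 7 = 0$)
$Y{\left(v,c \right)} = \frac{1}{178 + v}$ ($Y{\left(v,c \right)} = \frac{1}{v + 178} = \frac{1}{178 + v}$)
$Y{\left(n,y \right)} + \sqrt{-20399 - 16079} = \frac{1}{178 + 208} + \sqrt{-20399 - 16079} = \frac{1}{386} + \sqrt{-36478} = \frac{1}{386} + i \sqrt{36478}$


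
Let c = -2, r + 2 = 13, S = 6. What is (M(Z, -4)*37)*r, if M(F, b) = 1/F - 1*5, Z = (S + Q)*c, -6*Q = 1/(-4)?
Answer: -299959/145 ≈ -2068.7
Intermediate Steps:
Q = 1/24 (Q = -⅙/(-4) = -⅙*(-¼) = 1/24 ≈ 0.041667)
r = 11 (r = -2 + 13 = 11)
Z = -145/12 (Z = (6 + 1/24)*(-2) = (145/24)*(-2) = -145/12 ≈ -12.083)
M(F, b) = -5 + 1/F (M(F, b) = 1/F - 5 = -5 + 1/F)
(M(Z, -4)*37)*r = ((-5 + 1/(-145/12))*37)*11 = ((-5 - 12/145)*37)*11 = -737/145*37*11 = -27269/145*11 = -299959/145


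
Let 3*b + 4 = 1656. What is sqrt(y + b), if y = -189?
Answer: sqrt(3255)/3 ≈ 19.018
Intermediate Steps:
b = 1652/3 (b = -4/3 + (1/3)*1656 = -4/3 + 552 = 1652/3 ≈ 550.67)
sqrt(y + b) = sqrt(-189 + 1652/3) = sqrt(1085/3) = sqrt(3255)/3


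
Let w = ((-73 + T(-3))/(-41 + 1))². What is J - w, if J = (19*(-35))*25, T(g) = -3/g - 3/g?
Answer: -26605041/1600 ≈ -16628.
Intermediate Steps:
T(g) = -6/g
w = 5041/1600 (w = ((-73 - 6/(-3))/(-41 + 1))² = ((-73 - 6*(-⅓))/(-40))² = ((-73 + 2)*(-1/40))² = (-71*(-1/40))² = (71/40)² = 5041/1600 ≈ 3.1506)
J = -16625 (J = -665*25 = -16625)
J - w = -16625 - 1*5041/1600 = -16625 - 5041/1600 = -26605041/1600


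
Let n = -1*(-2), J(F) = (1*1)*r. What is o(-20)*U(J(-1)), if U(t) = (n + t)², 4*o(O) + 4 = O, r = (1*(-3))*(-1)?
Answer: -150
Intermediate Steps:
r = 3 (r = -3*(-1) = 3)
J(F) = 3 (J(F) = (1*1)*3 = 1*3 = 3)
o(O) = -1 + O/4
n = 2
U(t) = (2 + t)²
o(-20)*U(J(-1)) = (-1 + (¼)*(-20))*(2 + 3)² = (-1 - 5)*5² = -6*25 = -150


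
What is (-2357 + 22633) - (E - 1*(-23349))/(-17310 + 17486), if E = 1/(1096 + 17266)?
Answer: 5917950743/293792 ≈ 20143.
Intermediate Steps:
E = 1/18362 ≈ 5.4460e-5
(-2357 + 22633) - (E - 1*(-23349))/(-17310 + 17486) = (-2357 + 22633) - (1/18362 - 1*(-23349))/(-17310 + 17486) = 20276 - (1/18362 + 23349)/176 = 20276 - 428734339/(18362*176) = 20276 - 1*38975849/293792 = 20276 - 38975849/293792 = 5917950743/293792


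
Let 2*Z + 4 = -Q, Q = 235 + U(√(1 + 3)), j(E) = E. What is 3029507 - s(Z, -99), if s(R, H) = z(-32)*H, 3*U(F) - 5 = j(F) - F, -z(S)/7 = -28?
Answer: 3048911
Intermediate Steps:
z(S) = 196 (z(S) = -7*(-28) = 196)
U(F) = 5/3 (U(F) = 5/3 + (F - F)/3 = 5/3 + (⅓)*0 = 5/3 + 0 = 5/3)
Q = 710/3 (Q = 235 + 5/3 = 710/3 ≈ 236.67)
Z = -361/3 (Z = -2 + (-1*710/3)/2 = -2 + (½)*(-710/3) = -2 - 355/3 = -361/3 ≈ -120.33)
s(R, H) = 196*H
3029507 - s(Z, -99) = 3029507 - 196*(-99) = 3029507 - 1*(-19404) = 3029507 + 19404 = 3048911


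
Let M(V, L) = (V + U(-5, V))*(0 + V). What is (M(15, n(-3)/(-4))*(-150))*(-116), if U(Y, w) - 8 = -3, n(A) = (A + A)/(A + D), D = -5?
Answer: 5220000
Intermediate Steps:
n(A) = 2*A/(-5 + A) (n(A) = (A + A)/(A - 5) = (2*A)/(-5 + A) = 2*A/(-5 + A))
U(Y, w) = 5 (U(Y, w) = 8 - 3 = 5)
M(V, L) = V*(5 + V) (M(V, L) = (V + 5)*(0 + V) = (5 + V)*V = V*(5 + V))
(M(15, n(-3)/(-4))*(-150))*(-116) = ((15*(5 + 15))*(-150))*(-116) = ((15*20)*(-150))*(-116) = (300*(-150))*(-116) = -45000*(-116) = 5220000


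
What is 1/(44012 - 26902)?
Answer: 1/17110 ≈ 5.8445e-5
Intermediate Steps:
1/(44012 - 26902) = 1/17110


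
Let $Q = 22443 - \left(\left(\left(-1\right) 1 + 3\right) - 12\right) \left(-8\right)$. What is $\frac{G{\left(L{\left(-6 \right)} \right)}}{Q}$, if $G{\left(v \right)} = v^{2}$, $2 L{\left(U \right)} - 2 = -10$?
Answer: $\frac{16}{22363} \approx 0.00071547$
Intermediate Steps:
$L{\left(U \right)} = -4$ ($L{\left(U \right)} = 1 + \frac{1}{2} \left(-10\right) = 1 - 5 = -4$)
$Q = 22363$ ($Q = 22443 - \left(\left(-1 + 3\right) - 12\right) \left(-8\right) = 22443 - \left(2 - 12\right) \left(-8\right) = 22443 - \left(-10\right) \left(-8\right) = 22443 - 80 = 22363$)
$\frac{G{\left(L{\left(-6 \right)} \right)}}{Q} = \frac{\left(-4\right)^{2}}{22363} = 16 \cdot \frac{1}{22363} = \frac{16}{22363}$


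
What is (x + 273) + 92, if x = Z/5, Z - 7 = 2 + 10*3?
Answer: 1864/5 ≈ 372.80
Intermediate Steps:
Z = 39 (Z = 7 + (2 + 10*3) = 7 + (2 + 30) = 7 + 32 = 39)
x = 39/5 ≈ 7.8000
(x + 273) + 92 = (39/5 + 273) + 92 = 1404/5 + 92 = 1864/5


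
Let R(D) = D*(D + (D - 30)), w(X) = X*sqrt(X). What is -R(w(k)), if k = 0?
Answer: 0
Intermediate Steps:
w(X) = X**(3/2)
R(D) = D*(-30 + 2*D) (R(D) = D*(D + (-30 + D)) = D*(-30 + 2*D))
-R(w(k)) = -2*0**(3/2)*(-15 + 0**(3/2)) = -2*0*(-15 + 0) = -2*0*(-15) = -1*0 = 0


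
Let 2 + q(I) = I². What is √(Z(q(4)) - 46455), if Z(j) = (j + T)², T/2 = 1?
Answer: I*√46199 ≈ 214.94*I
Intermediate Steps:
T = 2 (T = 2*1 = 2)
q(I) = -2 + I²
Z(j) = (2 + j)² (Z(j) = (j + 2)² = (2 + j)²)
√(Z(q(4)) - 46455) = √((2 + (-2 + 4²))² - 46455) = √((2 + (-2 + 16))² - 46455) = √((2 + 14)² - 46455) = √(16² - 46455) = √(256 - 46455) = √(-46199) = I*√46199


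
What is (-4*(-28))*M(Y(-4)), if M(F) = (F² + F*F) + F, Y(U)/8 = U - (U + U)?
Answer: 232960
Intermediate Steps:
Y(U) = -8*U (Y(U) = 8*(U - (U + U)) = 8*(U - 2*U) = 8*(-U) = -8*U)
M(F) = F + 2*F² (M(F) = (F² + F²) + F = 2*F² + F = F + 2*F²)
(-4*(-28))*M(Y(-4)) = (-4*(-28))*((-8*(-4))*(1 + 2*(-8*(-4)))) = 112*(32*(1 + 2*32)) = 112*(32*(1 + 64)) = 112*(32*65) = 112*2080 = 232960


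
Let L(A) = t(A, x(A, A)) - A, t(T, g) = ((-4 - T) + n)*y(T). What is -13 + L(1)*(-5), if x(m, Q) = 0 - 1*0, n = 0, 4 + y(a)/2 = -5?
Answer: -458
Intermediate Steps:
y(a) = -18 (y(a) = -8 + 2*(-5) = -8 - 10 = -18)
x(m, Q) = 0 (x(m, Q) = 0 + 0 = 0)
t(T, g) = 72 + 18*T (t(T, g) = ((-4 - T) + 0)*(-18) = (-4 - T)*(-18) = 72 + 18*T)
L(A) = 72 + 17*A (L(A) = (72 + 18*A) - A = 72 + 17*A)
-13 + L(1)*(-5) = -13 + (72 + 17*1)*(-5) = -13 + (72 + 17)*(-5) = -13 + 89*(-5) = -13 - 445 = -458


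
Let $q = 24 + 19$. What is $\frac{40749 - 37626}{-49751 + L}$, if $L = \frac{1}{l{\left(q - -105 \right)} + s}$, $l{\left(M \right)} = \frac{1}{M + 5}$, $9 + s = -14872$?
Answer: $- \frac{7110421416}{113272678945} \approx -0.062773$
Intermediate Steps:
$q = 43$
$s = -14881$ ($s = -9 - 14872 = -14881$)
$l{\left(M \right)} = \frac{1}{5 + M}$
$L = - \frac{153}{2276792}$ ($L = \frac{1}{\frac{1}{5 + \left(43 - -105\right)} - 14881} = \frac{1}{\frac{1}{5 + \left(43 + 105\right)} - 14881} = \frac{1}{\frac{1}{5 + 148} - 14881} = \frac{1}{\frac{1}{153} - 14881} = \frac{1}{- \frac{2276792}{153}} = - \frac{153}{2276792} \approx -6.72 \cdot 10^{-5}$)
$\frac{40749 - 37626}{-49751 + L} = \frac{40749 - 37626}{-49751 - \frac{153}{2276792}} = \frac{3123}{- \frac{113272678945}{2276792}} = 3123 \left(- \frac{2276792}{113272678945}\right) = - \frac{7110421416}{113272678945}$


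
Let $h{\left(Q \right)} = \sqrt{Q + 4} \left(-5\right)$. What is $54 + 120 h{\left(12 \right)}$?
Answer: $-2346$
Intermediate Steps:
$h{\left(Q \right)} = - 5 \sqrt{4 + Q}$ ($h{\left(Q \right)} = \sqrt{4 + Q} \left(-5\right) = - 5 \sqrt{4 + Q}$)
$54 + 120 h{\left(12 \right)} = 54 + 120 \left(- 5 \sqrt{4 + 12}\right) = 54 + 120 \left(- 5 \sqrt{16}\right) = 54 + 120 \left(\left(-5\right) 4\right) = 54 + 120 \left(-20\right) = 54 - 2400 = -2346$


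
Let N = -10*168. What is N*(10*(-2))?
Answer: 33600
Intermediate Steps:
N = -1680
N*(10*(-2)) = -16800*(-2) = -1680*(-20) = 33600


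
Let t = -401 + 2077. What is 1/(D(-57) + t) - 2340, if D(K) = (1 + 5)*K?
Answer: -3121559/1334 ≈ -2340.0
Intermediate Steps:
t = 1676
D(K) = 6*K
1/(D(-57) + t) - 2340 = 1/(6*(-57) + 1676) - 2340 = 1/(-342 + 1676) - 2340 = 1/1334 - 2340 = -3121559/1334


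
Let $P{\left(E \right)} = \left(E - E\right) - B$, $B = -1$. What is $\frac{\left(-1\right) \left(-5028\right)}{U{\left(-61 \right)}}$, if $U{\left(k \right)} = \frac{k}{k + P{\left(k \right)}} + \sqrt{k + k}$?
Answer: $\frac{301680}{7261} - \frac{18100800 i \sqrt{122}}{442921} \approx 41.548 - 451.39 i$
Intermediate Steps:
$P{\left(E \right)} = 1$ ($P{\left(E \right)} = \left(E - E\right) - -1 = 0 + 1 = 1$)
$U{\left(k \right)} = \frac{k}{1 + k} + \sqrt{2} \sqrt{k}$ ($U{\left(k \right)} = \frac{k}{k + 1} + \sqrt{k + k} = \frac{k}{1 + k} + \sqrt{2 k} = \frac{k}{1 + k} + \sqrt{2} \sqrt{k}$)
$\frac{\left(-1\right) \left(-5028\right)}{U{\left(-61 \right)}} = \frac{\left(-1\right) \left(-5028\right)}{\frac{1}{1 - 61} \left(-61 + \sqrt{2} \sqrt{-61} + \sqrt{2} \left(-61\right)^{\frac{3}{2}}\right)} = \frac{5028}{\frac{1}{-60} \left(-61 + \sqrt{2} i \sqrt{61} + \sqrt{2} \left(- 61 i \sqrt{61}\right)\right)} = \frac{5028}{\left(- \frac{1}{60}\right) \left(-61 + i \sqrt{122} - 61 i \sqrt{122}\right)} = \frac{5028}{\left(- \frac{1}{60}\right) \left(-61 - 60 i \sqrt{122}\right)} = \frac{5028}{\frac{61}{60} + i \sqrt{122}}$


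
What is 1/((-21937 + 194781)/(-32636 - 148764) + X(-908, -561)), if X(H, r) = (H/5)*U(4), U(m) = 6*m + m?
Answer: -45350/230638891 ≈ -0.00019663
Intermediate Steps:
U(m) = 7*m
X(H, r) = 28*H/5 (X(H, r) = (H/5)*(7*4) = (H*(⅕))*28 = (H/5)*28 = 28*H/5)
1/((-21937 + 194781)/(-32636 - 148764) + X(-908, -561)) = 1/((-21937 + 194781)/(-32636 - 148764) + (28/5)*(-908)) = 1/(172844/(-181400) - 25424/5) = 1/(172844*(-1/181400) - 25424/5) = 1/(-43211/45350 - 25424/5) = 1/(-230638891/45350) = -45350/230638891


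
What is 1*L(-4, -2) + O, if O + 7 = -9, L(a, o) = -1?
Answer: -17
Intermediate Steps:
O = -16 (O = -7 - 9 = -16)
1*L(-4, -2) + O = 1*(-1) - 16 = -1 - 16 = -17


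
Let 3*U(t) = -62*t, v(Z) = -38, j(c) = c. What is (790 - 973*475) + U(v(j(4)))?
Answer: -1381799/3 ≈ -4.6060e+5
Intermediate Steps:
U(t) = -62*t/3 (U(t) = (-62*t)/3 = -62*t/3)
(790 - 973*475) + U(v(j(4))) = (790 - 973*475) - 62/3*(-38) = (790 - 462175) + 2356/3 = -461385 + 2356/3 = -1381799/3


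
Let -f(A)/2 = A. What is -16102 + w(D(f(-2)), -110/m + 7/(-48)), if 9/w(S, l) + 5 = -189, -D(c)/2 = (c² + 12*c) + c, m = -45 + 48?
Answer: -3123797/194 ≈ -16102.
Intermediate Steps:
f(A) = -2*A
m = 3
D(c) = -26*c - 2*c² (D(c) = -2*((c² + 12*c) + c) = -2*(c² + 13*c) = -26*c - 2*c²)
w(S, l) = -9/194 (w(S, l) = 9/(-5 - 189) = 9/(-194) = 9*(-1/194) = -9/194)
-16102 + w(D(f(-2)), -110/m + 7/(-48)) = -16102 - 9/194 = -3123797/194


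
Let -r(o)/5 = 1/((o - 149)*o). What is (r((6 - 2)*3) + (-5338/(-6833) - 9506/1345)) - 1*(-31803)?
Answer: 480416366506873/15108992940 ≈ 31797.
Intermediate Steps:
r(o) = -5/(o*(-149 + o)) (r(o) = -5/((o - 149)*o) = -5/((-149 + o)*o) = -5/(o*(-149 + o)))
(r((6 - 2)*3) + (-5338/(-6833) - 9506/1345)) - 1*(-31803) = (-5/(((6 - 2)*3)*(-149 + (6 - 2)*3)) + (-5338/(-6833) - 9506/1345)) - 1*(-31803) = (-5/((4*3)*(-149 + 4*3)) + (-5338*(-1/6833) - 9506*1/1345)) + 31803 = (-5/(12*(-149 + 12)) + (5338/6833 - 9506/1345)) + 31803 = (-5*1/12/(-137) - 57774888/9190385) + 31803 = (-5*1/12*(-1/137) - 57774888/9190385) + 31803 = (5/1644 - 57774888/9190385) + 31803 = -94935963947/15108992940 + 31803 = 480416366506873/15108992940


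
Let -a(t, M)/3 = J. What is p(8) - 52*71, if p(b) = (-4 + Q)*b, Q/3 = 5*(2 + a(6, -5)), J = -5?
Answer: -1684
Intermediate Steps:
a(t, M) = 15 (a(t, M) = -3*(-5) = 15)
Q = 255 (Q = 3*(5*(2 + 15)) = 3*(5*17) = 3*85 = 255)
p(b) = 251*b (p(b) = (-4 + 255)*b = 251*b)
p(8) - 52*71 = 251*8 - 52*71 = 2008 - 3692 = -1684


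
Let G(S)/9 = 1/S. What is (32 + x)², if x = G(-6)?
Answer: 3721/4 ≈ 930.25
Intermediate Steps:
G(S) = 9/S
x = -3/2 (x = 9/(-6) = 9*(-⅙) = -3/2 ≈ -1.5000)
(32 + x)² = (32 - 3/2)² = (61/2)² = 3721/4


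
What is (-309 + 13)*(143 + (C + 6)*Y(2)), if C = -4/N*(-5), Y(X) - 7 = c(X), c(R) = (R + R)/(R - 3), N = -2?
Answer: -38776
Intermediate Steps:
c(R) = 2*R/(-3 + R) (c(R) = (2*R)/(-3 + R) = 2*R/(-3 + R))
Y(X) = 7 + 2*X/(-3 + X)
C = -10 (C = -4/(-2)*(-5) = -4*(-½)*(-5) = 2*(-5) = -10)
(-309 + 13)*(143 + (C + 6)*Y(2)) = (-309 + 13)*(143 + (-10 + 6)*(3*(-7 + 3*2)/(-3 + 2))) = -296*(143 - 12*(-7 + 6)/(-1)) = -296*(143 - 12*(-1)*(-1)) = -296*(143 - 4*3) = -296*(143 - 12) = -296*131 = -38776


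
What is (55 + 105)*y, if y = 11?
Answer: 1760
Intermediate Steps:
(55 + 105)*y = (55 + 105)*11 = 160*11 = 1760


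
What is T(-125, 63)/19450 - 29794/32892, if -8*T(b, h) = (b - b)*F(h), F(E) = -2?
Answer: -14897/16446 ≈ -0.90581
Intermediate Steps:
T(b, h) = 0 (T(b, h) = -(b - b)*(-2)/8 = -0*(-2) = -1/8*0 = 0)
T(-125, 63)/19450 - 29794/32892 = 0/19450 - 29794/32892 = 0*(1/19450) - 29794*1/32892 = 0 - 14897/16446 = -14897/16446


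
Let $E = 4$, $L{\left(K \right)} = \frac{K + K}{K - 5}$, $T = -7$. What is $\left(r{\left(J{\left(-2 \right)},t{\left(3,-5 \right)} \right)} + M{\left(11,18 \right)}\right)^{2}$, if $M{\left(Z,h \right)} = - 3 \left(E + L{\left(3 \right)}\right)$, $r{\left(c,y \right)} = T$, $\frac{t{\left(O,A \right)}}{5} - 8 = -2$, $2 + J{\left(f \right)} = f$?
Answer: $100$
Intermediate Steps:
$J{\left(f \right)} = -2 + f$
$t{\left(O,A \right)} = 30$ ($t{\left(O,A \right)} = 40 + 5 \left(-2\right) = 40 - 10 = 30$)
$r{\left(c,y \right)} = -7$
$L{\left(K \right)} = \frac{2 K}{-5 + K}$
$M{\left(Z,h \right)} = -3$ ($M{\left(Z,h \right)} = - 3 \left(4 + 2 \cdot 3 \frac{1}{-5 + 3}\right) = - 3 \left(4 + 2 \cdot 3 \frac{1}{-2}\right) = - 3 \left(4 + 2 \cdot 3 \left(- \frac{1}{2}\right)\right) = - 3 \left(4 - 3\right) = \left(-3\right) 1 = -3$)
$\left(r{\left(J{\left(-2 \right)},t{\left(3,-5 \right)} \right)} + M{\left(11,18 \right)}\right)^{2} = \left(-7 - 3\right)^{2} = \left(-10\right)^{2} = 100$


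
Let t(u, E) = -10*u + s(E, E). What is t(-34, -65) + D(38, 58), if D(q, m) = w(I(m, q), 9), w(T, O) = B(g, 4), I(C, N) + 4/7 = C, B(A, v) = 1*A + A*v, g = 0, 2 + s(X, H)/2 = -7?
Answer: 322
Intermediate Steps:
s(X, H) = -18 (s(X, H) = -4 + 2*(-7) = -4 - 14 = -18)
B(A, v) = A + A*v
I(C, N) = -4/7 + C
t(u, E) = -18 - 10*u (t(u, E) = -10*u - 18 = -18 - 10*u)
w(T, O) = 0 (w(T, O) = 0*(1 + 4) = 0*5 = 0)
D(q, m) = 0
t(-34, -65) + D(38, 58) = (-18 - 10*(-34)) + 0 = (-18 + 340) + 0 = 322 + 0 = 322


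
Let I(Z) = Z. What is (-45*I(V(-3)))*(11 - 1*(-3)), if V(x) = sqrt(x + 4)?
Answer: -630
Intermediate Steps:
V(x) = sqrt(4 + x)
(-45*I(V(-3)))*(11 - 1*(-3)) = (-45*sqrt(4 - 3))*(11 - 1*(-3)) = (-45*sqrt(1))*(11 + 3) = -45*1*14 = -45*14 = -630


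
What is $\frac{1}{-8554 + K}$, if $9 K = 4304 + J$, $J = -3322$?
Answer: $- \frac{9}{76004} \approx -0.00011841$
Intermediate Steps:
$K = \frac{982}{9}$ ($K = \frac{4304 - 3322}{9} = \frac{1}{9} \cdot 982 = \frac{982}{9} \approx 109.11$)
$\frac{1}{-8554 + K} = \frac{1}{-8554 + \frac{982}{9}} = \frac{1}{- \frac{76004}{9}} = - \frac{9}{76004}$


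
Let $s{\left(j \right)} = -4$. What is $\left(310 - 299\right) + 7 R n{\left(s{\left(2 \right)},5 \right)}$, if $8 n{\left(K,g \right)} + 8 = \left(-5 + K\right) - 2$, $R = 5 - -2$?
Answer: $- \frac{843}{8} \approx -105.38$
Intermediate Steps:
$R = 7$ ($R = 5 + 2 = 7$)
$n{\left(K,g \right)} = - \frac{15}{8} + \frac{K}{8}$ ($n{\left(K,g \right)} = -1 + \frac{\left(-5 + K\right) - 2}{8} = -1 + \frac{-7 + K}{8} = -1 + \left(- \frac{7}{8} + \frac{K}{8}\right) = - \frac{15}{8} + \frac{K}{8}$)
$\left(310 - 299\right) + 7 R n{\left(s{\left(2 \right)},5 \right)} = \left(310 - 299\right) + 7 \cdot 7 \left(- \frac{15}{8} + \frac{1}{8} \left(-4\right)\right) = 11 + 49 \left(- \frac{15}{8} - \frac{1}{2}\right) = 11 + 49 \left(- \frac{19}{8}\right) = 11 - \frac{931}{8} = - \frac{843}{8}$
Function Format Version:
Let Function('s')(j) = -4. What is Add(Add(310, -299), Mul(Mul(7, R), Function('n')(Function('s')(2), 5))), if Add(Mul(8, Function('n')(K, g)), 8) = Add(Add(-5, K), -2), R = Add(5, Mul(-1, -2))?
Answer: Rational(-843, 8) ≈ -105.38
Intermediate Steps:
R = 7 (R = Add(5, 2) = 7)
Function('n')(K, g) = Add(Rational(-15, 8), Mul(Rational(1, 8), K)) (Function('n')(K, g) = Add(-1, Mul(Rational(1, 8), Add(Add(-5, K), -2))) = Add(-1, Mul(Rational(1, 8), Add(-7, K))) = Add(-1, Add(Rational(-7, 8), Mul(Rational(1, 8), K))) = Add(Rational(-15, 8), Mul(Rational(1, 8), K)))
Add(Add(310, -299), Mul(Mul(7, R), Function('n')(Function('s')(2), 5))) = Add(Add(310, -299), Mul(Mul(7, 7), Add(Rational(-15, 8), Mul(Rational(1, 8), -4)))) = Add(11, Mul(49, Add(Rational(-15, 8), Rational(-1, 2)))) = Add(11, Mul(49, Rational(-19, 8))) = Add(11, Rational(-931, 8)) = Rational(-843, 8)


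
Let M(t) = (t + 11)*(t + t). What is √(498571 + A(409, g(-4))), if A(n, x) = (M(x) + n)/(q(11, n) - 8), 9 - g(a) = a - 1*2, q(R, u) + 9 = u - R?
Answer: 2*√18093379485/381 ≈ 706.10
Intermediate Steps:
M(t) = 2*t*(11 + t) (M(t) = (11 + t)*(2*t) = 2*t*(11 + t))
q(R, u) = -9 + u - R (q(R, u) = -9 + (u - R) = -9 + u - R)
g(a) = 11 - a (g(a) = 9 - (a - 1*2) = 9 - (a - 2) = 9 - (-2 + a) = 9 + (2 - a) = 11 - a)
A(n, x) = (n + 2*x*(11 + x))/(-28 + n) (A(n, x) = (2*x*(11 + x) + n)/((-9 + n - 1*11) - 8) = (n + 2*x*(11 + x))/((-9 + n - 11) - 8) = (n + 2*x*(11 + x))/((-20 + n) - 8) = (n + 2*x*(11 + x))/(-28 + n))
√(498571 + A(409, g(-4))) = √(498571 + (409 + 2*(11 - 1*(-4))*(11 + (11 - 1*(-4))))/(-28 + 409)) = √(498571 + (409 + 2*(11 + 4)*(11 + (11 + 4)))/381) = √(498571 + (409 + 2*15*(11 + 15))/381) = √(498571 + (409 + 2*15*26)/381) = √(498571 + (409 + 780)/381) = √(498571 + (1/381)*1189) = √(498571 + 1189/381) = √(189956740/381) = 2*√18093379485/381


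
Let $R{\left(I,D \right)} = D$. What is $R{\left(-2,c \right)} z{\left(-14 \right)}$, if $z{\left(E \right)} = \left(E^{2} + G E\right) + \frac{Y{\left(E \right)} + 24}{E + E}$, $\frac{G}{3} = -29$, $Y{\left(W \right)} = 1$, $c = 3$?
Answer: $\frac{118701}{28} \approx 4239.3$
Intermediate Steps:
$G = -87$ ($G = 3 \left(-29\right) = -87$)
$z{\left(E \right)} = E^{2} - 87 E + \frac{25}{2 E}$ ($z{\left(E \right)} = \left(E^{2} - 87 E\right) + \frac{1 + 24}{E + E} = \left(E^{2} - 87 E\right) + \frac{25}{2 E} = E^{2} - 87 E + \frac{25}{2 E}$)
$R{\left(-2,c \right)} z{\left(-14 \right)} = 3 \left(\left(-14\right)^{2} - -1218 + \frac{25}{2 \left(-14\right)}\right) = 3 \left(196 + 1218 + \frac{25}{2} \left(- \frac{1}{14}\right)\right) = 3 \left(196 + 1218 - \frac{25}{28}\right) = 3 \cdot \frac{39567}{28} = \frac{118701}{28}$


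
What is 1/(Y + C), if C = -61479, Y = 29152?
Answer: -1/32327 ≈ -3.0934e-5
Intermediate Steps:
1/(Y + C) = 1/(29152 - 61479) = 1/(-32327) = -1/32327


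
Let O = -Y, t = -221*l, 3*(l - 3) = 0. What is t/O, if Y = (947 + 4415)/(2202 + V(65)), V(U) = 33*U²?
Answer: 93898701/5362 ≈ 17512.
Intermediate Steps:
l = 3 (l = 3 + (⅓)*0 = 3 + 0 = 3)
Y = 5362/141627 (Y = (947 + 4415)/(2202 + 33*65²) = 5362/(2202 + 33*4225) = 5362/(2202 + 139425) = 5362/141627 ≈ 0.037860)
t = -663 (t = -221*3 = -663)
O = -5362/141627 (O = -1*5362/141627 = -5362/141627 ≈ -0.037860)
t/O = -663/(-5362/141627) = -663*(-141627/5362) = 93898701/5362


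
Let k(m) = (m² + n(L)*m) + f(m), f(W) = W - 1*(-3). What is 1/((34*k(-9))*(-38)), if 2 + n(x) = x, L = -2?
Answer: -1/143412 ≈ -6.9729e-6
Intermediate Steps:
n(x) = -2 + x
f(W) = 3 + W (f(W) = W + 3 = 3 + W)
k(m) = 3 + m² - 3*m (k(m) = (m² + (-2 - 2)*m) + (3 + m) = (m² - 4*m) + (3 + m) = 3 + m² - 3*m)
1/((34*k(-9))*(-38)) = 1/((34*(3 + (-9)² - 3*(-9)))*(-38)) = 1/((34*(3 + 81 + 27))*(-38)) = 1/((34*111)*(-38)) = 1/(3774*(-38)) = 1/(-143412) = -1/143412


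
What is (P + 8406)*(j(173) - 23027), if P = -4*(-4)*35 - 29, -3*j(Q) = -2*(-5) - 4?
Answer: -205810173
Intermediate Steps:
j(Q) = -2 (j(Q) = -(-2*(-5) - 4)/3 = -(10 - 4)/3 = -1/3*6 = -2)
P = 531 (P = 16*35 - 29 = 560 - 29 = 531)
(P + 8406)*(j(173) - 23027) = (531 + 8406)*(-2 - 23027) = 8937*(-23029) = -205810173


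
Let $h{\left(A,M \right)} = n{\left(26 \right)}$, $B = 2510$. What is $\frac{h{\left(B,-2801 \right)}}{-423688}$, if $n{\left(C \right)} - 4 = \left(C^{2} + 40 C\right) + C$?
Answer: $- \frac{873}{211844} \approx -0.004121$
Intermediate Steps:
$n{\left(C \right)} = 4 + C^{2} + 41 C$ ($n{\left(C \right)} = 4 + \left(\left(C^{2} + 40 C\right) + C\right) = 4 + \left(C^{2} + 41 C\right) = 4 + C^{2} + 41 C$)
$h{\left(A,M \right)} = 1746$ ($h{\left(A,M \right)} = 4 + 26^{2} + 41 \cdot 26 = 4 + 676 + 1066 = 1746$)
$\frac{h{\left(B,-2801 \right)}}{-423688} = \frac{1746}{-423688} = 1746 \left(- \frac{1}{423688}\right) = - \frac{873}{211844}$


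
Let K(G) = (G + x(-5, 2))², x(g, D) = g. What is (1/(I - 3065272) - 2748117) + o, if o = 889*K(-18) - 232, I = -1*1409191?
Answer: -10193130977485/4474463 ≈ -2.2781e+6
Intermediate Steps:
I = -1409191
K(G) = (-5 + G)² (K(G) = (G - 5)² = (-5 + G)²)
o = 470049 (o = 889*(-5 - 18)² - 232 = 889*(-23)² - 232 = 889*529 - 232 = 470281 - 232 = 470049)
(1/(I - 3065272) - 2748117) + o = (1/(-1409191 - 3065272) - 2748117) + 470049 = (1/(-4474463) - 2748117) + 470049 = (-1/4474463 - 2748117) + 470049 = -12296347836172/4474463 + 470049 = -10193130977485/4474463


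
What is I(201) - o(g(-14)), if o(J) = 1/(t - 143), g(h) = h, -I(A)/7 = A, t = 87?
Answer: -78791/56 ≈ -1407.0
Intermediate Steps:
I(A) = -7*A
o(J) = -1/56 (o(J) = 1/(87 - 143) = 1/(-56) = -1/56)
I(201) - o(g(-14)) = -7*201 - 1*(-1/56) = -1407 + 1/56 = -78791/56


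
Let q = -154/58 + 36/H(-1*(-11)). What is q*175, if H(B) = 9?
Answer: 6825/29 ≈ 235.34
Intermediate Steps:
q = 39/29 (q = -154/58 + 36/9 = -154*1/58 + 36*(⅑) = -77/29 + 4 = 39/29 ≈ 1.3448)
q*175 = (39/29)*175 = 6825/29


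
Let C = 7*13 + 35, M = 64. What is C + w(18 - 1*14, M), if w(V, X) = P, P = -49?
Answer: 77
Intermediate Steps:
w(V, X) = -49
C = 126 (C = 91 + 35 = 126)
C + w(18 - 1*14, M) = 126 - 49 = 77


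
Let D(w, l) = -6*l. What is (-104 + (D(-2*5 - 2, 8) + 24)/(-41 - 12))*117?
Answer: -642096/53 ≈ -12115.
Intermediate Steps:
(-104 + (D(-2*5 - 2, 8) + 24)/(-41 - 12))*117 = (-104 + (-6*8 + 24)/(-41 - 12))*117 = (-104 + (-48 + 24)/(-53))*117 = (-104 - 24*(-1/53))*117 = (-104 + 24/53)*117 = -5488/53*117 = -642096/53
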